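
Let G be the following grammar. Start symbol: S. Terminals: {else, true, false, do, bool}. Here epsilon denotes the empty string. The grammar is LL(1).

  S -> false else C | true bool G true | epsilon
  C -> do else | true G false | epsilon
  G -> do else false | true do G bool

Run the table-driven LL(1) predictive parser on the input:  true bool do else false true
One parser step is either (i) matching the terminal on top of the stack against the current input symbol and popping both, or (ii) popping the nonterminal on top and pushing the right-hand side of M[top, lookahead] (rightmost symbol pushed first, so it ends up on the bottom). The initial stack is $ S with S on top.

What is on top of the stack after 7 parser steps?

     Stack                 Input                           Action
  1  $ S                   true bool do else false true $  expand S -> true bool G true
  2  $ true G bool true    true bool do else false true $  match true
  3  $ true G bool         bool do else false true $       match bool
  4  $ true G              do else false true $            expand G -> do else false
  5  $ true false else do  do else false true $            match do
  6  $ true false else     else false true $               match else
  7  $ true false          false true $                    match false
Stack after step 7: $ true (top = true).

true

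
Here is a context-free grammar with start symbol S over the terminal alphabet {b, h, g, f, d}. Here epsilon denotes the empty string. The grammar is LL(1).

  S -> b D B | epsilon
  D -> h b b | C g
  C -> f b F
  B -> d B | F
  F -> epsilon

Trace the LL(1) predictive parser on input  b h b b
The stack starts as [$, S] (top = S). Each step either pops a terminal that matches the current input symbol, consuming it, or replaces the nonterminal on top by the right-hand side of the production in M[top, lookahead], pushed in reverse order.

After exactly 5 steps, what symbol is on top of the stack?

b

step 1: stack=$ S  input=b h b b $  — expand S -> b D B
step 2: stack=$ B D b  input=b h b b $  — match b
step 3: stack=$ B D  input=h b b $  — expand D -> h b b
step 4: stack=$ B b b h  input=h b b $  — match h
step 5: stack=$ B b b  input=b b $  — match b
Stack after step 5: $ B b (top = b).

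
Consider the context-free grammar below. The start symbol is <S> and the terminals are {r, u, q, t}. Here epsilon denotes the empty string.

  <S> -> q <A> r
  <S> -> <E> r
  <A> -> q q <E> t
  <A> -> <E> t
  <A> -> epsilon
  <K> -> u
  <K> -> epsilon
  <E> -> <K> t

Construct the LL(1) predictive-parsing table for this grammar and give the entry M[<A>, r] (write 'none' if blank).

<A> -> epsilon

FIRST(<K>) = {epsilon, u}
FIRST(<E>) = {t, u}  (via <K> t)
FIRST(<S>) = {q, t, u}  (via <E> r)
FIRST(<A>) = {epsilon, q, t, u}  (via <E> t)
FOLLOW(<S>) includes $ since <S> is the start symbol.
FOLLOW(<A>): in <S>->q <A> r, <A> is followed by r with FIRST {r}. Thus FOLLOW(<A>) = {r}.
For <A> -> q q <E> t: FIRST(q q <E> t) = {q}, so it goes in M[<A>, t] for t ∈ {q}.
For <A> -> <E> t: FIRST(<E> t) = {t, u}, so it goes in M[<A>, t] for t ∈ {t, u}.
For <A> -> epsilon: FIRST(epsilon) = {epsilon}, so it goes in M[<A>, t] for t ∈ {}; since epsilon ∈ FIRST, also for every t ∈ FOLLOW(<A>) = {r}.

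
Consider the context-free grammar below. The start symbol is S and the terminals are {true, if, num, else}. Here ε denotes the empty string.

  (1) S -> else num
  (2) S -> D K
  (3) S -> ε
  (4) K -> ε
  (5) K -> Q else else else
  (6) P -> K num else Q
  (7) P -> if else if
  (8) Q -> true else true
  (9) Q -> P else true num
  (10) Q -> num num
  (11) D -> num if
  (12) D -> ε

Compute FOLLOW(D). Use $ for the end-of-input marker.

FIRST(D): from D->num if we get {num}; from D->ε we get {ε}. So FIRST(D) = {ε, num}.
FIRST(S): from S->else num we get {else}; from S->D K we get {ε, if, num, true}; from S->ε we get {ε}. So FIRST(S) = {ε, else, if, num, true}.
FIRST(K): from K->ε we get {ε}; from K->Q else else else we get {if, num, true}. So FIRST(K) = {ε, if, num, true}.
FIRST(P): from P->K num else Q we get {if, num, true}; from P->if else if we get {if}. So FIRST(P) = {if, num, true}.
FIRST(Q): from Q->true else true we get {true}; from Q->P else true num we get {if, num, true}; from Q->num num we get {num}. So FIRST(Q) = {if, num, true}.
FOLLOW(S) includes $ since S is the start symbol.
FOLLOW(S): S appears on no right-hand side. Thus FOLLOW(S) = {$}.
FOLLOW(K): in S->D K, the suffix after K is empty, so FOLLOW(K) ⊇ FOLLOW(S) = {$}; in P->K num else Q, K is followed by num else Q with FIRST {num}. Thus FOLLOW(K) = {$, num}.
FOLLOW(P): in Q->P else true num, P is followed by else true num with FIRST {else}. Thus FOLLOW(P) = {else}.
FOLLOW(Q): in K->Q else else else, Q is followed by else else else with FIRST {else}; in P->K num else Q, the suffix after Q is empty, so FOLLOW(Q) ⊇ FOLLOW(P) = {else}. Thus FOLLOW(Q) = {else}.
FOLLOW(D): in S->D K, D is followed by K with FIRST {ε, if, num, true}; in S->D K, the suffix after D is nullable, so FOLLOW(D) ⊇ FOLLOW(S) = {$}. Thus FOLLOW(D) = {$, if, num, true}.

{$, if, num, true}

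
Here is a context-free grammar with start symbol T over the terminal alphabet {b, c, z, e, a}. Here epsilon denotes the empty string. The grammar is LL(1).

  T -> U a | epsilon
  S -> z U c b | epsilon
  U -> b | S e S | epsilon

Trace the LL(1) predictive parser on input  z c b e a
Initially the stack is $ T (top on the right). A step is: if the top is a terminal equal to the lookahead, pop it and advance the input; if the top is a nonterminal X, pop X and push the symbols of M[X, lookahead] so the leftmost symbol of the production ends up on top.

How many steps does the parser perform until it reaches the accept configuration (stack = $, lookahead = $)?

10

step 1: stack=$ T  input=z c b e a $  — expand T -> U a
step 2: stack=$ a U  input=z c b e a $  — expand U -> S e S
step 3: stack=$ a S e S  input=z c b e a $  — expand S -> z U c b
step 4: stack=$ a S e b c U z  input=z c b e a $  — match z
step 5: stack=$ a S e b c U  input=c b e a $  — expand U -> epsilon
step 6: stack=$ a S e b c  input=c b e a $  — match c
step 7: stack=$ a S e b  input=b e a $  — match b
step 8: stack=$ a S e  input=e a $  — match e
step 9: stack=$ a S  input=a $  — expand S -> epsilon
step 10: stack=$ a  input=a $  — match a
Accept reached after 10 steps.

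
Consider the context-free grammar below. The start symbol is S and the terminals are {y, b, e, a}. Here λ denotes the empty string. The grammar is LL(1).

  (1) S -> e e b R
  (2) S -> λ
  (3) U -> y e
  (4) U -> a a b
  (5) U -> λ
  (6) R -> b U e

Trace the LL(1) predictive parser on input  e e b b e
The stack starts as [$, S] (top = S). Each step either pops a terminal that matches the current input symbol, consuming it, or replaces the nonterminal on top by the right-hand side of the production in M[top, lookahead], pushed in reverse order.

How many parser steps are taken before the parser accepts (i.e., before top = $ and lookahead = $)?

8

     Stack      Input        Action
  1  $ S        e e b b e $  expand S -> e e b R
  2  $ R b e e  e e b b e $  match e
  3  $ R b e    e b b e $    match e
  4  $ R b      b b e $      match b
  5  $ R        b e $        expand R -> b U e
  6  $ e U b    b e $        match b
  7  $ e U      e $          expand U -> λ
  8  $ e        e $          match e
Accept reached after 8 steps.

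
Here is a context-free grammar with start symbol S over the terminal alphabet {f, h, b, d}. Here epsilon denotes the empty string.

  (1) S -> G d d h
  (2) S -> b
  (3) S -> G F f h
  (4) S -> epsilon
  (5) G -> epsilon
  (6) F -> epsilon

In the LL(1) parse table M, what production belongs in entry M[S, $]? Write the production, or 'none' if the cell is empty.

FIRST(G): from G->epsilon we get {epsilon}. So FIRST(G) = {epsilon}.
FIRST(F): from F->epsilon we get {epsilon}. So FIRST(F) = {epsilon}.
FIRST(S): from S->G d d h we get {d}; from S->b we get {b}; from S->G F f h we get {f}; from S->epsilon we get {epsilon}. So FIRST(S) = {epsilon, b, d, f}.
FOLLOW(S) includes $ since S is the start symbol.
FOLLOW(S): S appears on no right-hand side. Thus FOLLOW(S) = {$}.
For S -> G d d h: FIRST(G d d h) = {d}, so it goes in M[S, t] for t ∈ {d}.
For S -> b: FIRST(b) = {b}, so it goes in M[S, t] for t ∈ {b}.
For S -> G F f h: FIRST(G F f h) = {f}, so it goes in M[S, t] for t ∈ {f}.
For S -> epsilon: FIRST(epsilon) = {epsilon}, so it goes in M[S, t] for t ∈ {}; since epsilon ∈ FIRST, also for every t ∈ FOLLOW(S) = {$}.

S -> epsilon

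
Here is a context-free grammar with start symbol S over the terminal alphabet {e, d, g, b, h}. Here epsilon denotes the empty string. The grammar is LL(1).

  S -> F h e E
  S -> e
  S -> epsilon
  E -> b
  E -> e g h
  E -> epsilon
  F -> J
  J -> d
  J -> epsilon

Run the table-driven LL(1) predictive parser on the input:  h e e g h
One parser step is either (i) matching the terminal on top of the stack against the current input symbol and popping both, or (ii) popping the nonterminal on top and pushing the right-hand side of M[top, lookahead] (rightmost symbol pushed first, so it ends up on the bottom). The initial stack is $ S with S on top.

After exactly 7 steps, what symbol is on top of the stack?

g

     Stack      Input        Action
  1  $ S        h e e g h $  expand S -> F h e E
  2  $ E e h F  h e e g h $  expand F -> J
  3  $ E e h J  h e e g h $  expand J -> epsilon
  4  $ E e h    h e e g h $  match h
  5  $ E e      e e g h $    match e
  6  $ E        e g h $      expand E -> e g h
  7  $ h g e    e g h $      match e
Stack after step 7: $ h g (top = g).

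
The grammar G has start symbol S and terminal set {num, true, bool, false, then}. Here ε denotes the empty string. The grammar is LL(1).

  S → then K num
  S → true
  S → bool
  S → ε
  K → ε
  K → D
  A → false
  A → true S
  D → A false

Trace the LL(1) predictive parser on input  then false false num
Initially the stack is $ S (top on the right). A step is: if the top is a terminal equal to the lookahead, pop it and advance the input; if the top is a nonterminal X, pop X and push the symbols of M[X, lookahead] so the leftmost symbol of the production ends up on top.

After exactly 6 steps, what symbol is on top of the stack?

     Stack              Input                   Action
  1  $ S                then false false num $  expand S → then K num
  2  $ num K then       then false false num $  match then
  3  $ num K            false false num $       expand K → D
  4  $ num D            false false num $       expand D → A false
  5  $ num false A      false false num $       expand A → false
  6  $ num false false  false false num $       match false
Stack after step 6: $ num false (top = false).

false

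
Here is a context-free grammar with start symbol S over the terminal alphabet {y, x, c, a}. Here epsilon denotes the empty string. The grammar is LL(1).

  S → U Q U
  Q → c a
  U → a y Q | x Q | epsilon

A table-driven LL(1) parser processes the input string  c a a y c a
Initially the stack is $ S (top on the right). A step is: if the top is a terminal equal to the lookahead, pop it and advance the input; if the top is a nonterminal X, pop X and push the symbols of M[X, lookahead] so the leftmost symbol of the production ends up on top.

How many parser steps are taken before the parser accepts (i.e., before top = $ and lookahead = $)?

11

      Stack    Input          Action
   1  $ S      c a a y c a $  expand S → U Q U
   2  $ U Q U  c a a y c a $  expand U → epsilon
   3  $ U Q    c a a y c a $  expand Q → c a
   4  $ U a c  c a a y c a $  match c
   5  $ U a    a a y c a $    match a
   6  $ U      a y c a $      expand U → a y Q
   7  $ Q y a  a y c a $      match a
   8  $ Q y    y c a $        match y
   9  $ Q      c a $          expand Q → c a
  10  $ a c    c a $          match c
  11  $ a      a $            match a
Accept reached after 11 steps.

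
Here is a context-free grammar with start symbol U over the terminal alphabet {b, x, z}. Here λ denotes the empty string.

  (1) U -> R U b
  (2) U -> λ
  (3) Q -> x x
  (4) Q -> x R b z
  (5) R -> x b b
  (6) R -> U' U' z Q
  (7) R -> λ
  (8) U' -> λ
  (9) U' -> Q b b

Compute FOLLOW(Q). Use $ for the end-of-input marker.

{b, x, z}

FIRST(Q) = {x}
FIRST(U') = {λ, x}  (via Q b b)
FIRST(R) = {λ, x, z}  (via U' U' z Q)
FIRST(U) = {λ, b, x, z}  (via R U b)
FOLLOW(U) includes $ since U is the start symbol.
FOLLOW(U): in U->R U b, U is followed by b with FIRST {b}. Thus FOLLOW(U) = {$, b}.
FOLLOW(R): in U->R U b, R is followed by U b with FIRST {b, x, z}; in Q->x R b z, R is followed by b z with FIRST {b}. Thus FOLLOW(R) = {b, x, z}.
FOLLOW(Q): in R->U' U' z Q, the suffix after Q is empty, so FOLLOW(Q) ⊇ FOLLOW(R) = {b, x, z}; in U'->Q b b, Q is followed by b b with FIRST {b}. Thus FOLLOW(Q) = {b, x, z}.
FOLLOW(U'): in R->U' U' z Q (occurrence 1), U' is followed by U' z Q with FIRST {x, z}; in R->U' U' z Q (occurrence 2), U' is followed by z Q with FIRST {z}. Thus FOLLOW(U') = {x, z}.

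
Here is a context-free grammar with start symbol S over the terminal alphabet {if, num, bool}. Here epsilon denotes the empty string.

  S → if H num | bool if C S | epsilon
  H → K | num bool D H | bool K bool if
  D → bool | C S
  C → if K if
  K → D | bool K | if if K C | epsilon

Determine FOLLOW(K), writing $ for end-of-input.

{bool, if, num}

FIRST(S): from S→if H num we get {if}; from S→bool if C S we get {bool}; from S→epsilon we get {epsilon}. So FIRST(S) = {epsilon, bool, if}.
FIRST(C): from C→if K if we get {if}. So FIRST(C) = {if}.
FIRST(D): from D→bool we get {bool}; from D→C S we get {if}. So FIRST(D) = {bool, if}.
FIRST(K): from K→D we get {bool, if}; from K→bool K we get {bool}; from K→if if K C we get {if}; from K→epsilon we get {epsilon}. So FIRST(K) = {epsilon, bool, if}.
FIRST(H): from H→K we get {epsilon, bool, if}; from H→num bool D H we get {num}; from H→bool K bool if we get {bool}. So FIRST(H) = {epsilon, bool, if, num}.
FOLLOW(S) includes $ since S is the start symbol.
FOLLOW(H): in S→if H num, H is followed by num with FIRST {num}; in H→num bool D H, the suffix after H is empty (adds nothing new). Thus FOLLOW(H) = {num}.
FOLLOW(K): in H→K, the suffix after K is empty, so FOLLOW(K) ⊇ FOLLOW(H) = {num}; in H→bool K bool if, K is followed by bool if with FIRST {bool}; in C→if K if, K is followed by if with FIRST {if}; in K→bool K, the suffix after K is empty (adds nothing new); in K→if if K C, K is followed by C with FIRST {if}. Thus FOLLOW(K) = {bool, if, num}.
FOLLOW(D): in H→num bool D H, D is followed by H with FIRST {epsilon, bool, if, num}; in H→num bool D H, the suffix after D is nullable, so FOLLOW(D) ⊇ FOLLOW(H) = {num}; in K→D, the suffix after D is empty, so FOLLOW(D) ⊇ FOLLOW(K) = {bool, if, num}. Thus FOLLOW(D) = {bool, if, num}.
FOLLOW(S): in S→bool if C S, the suffix after S is empty (adds nothing new); in D→C S, the suffix after S is empty, so FOLLOW(S) ⊇ FOLLOW(D) = {bool, if, num}. Thus FOLLOW(S) = {$, bool, if, num}.
FOLLOW(C): in S→bool if C S, C is followed by S with FIRST {epsilon, bool, if}; in S→bool if C S, the suffix after C is nullable, so FOLLOW(C) ⊇ FOLLOW(S) = {$, bool, if, num}; in D→C S, C is followed by S with FIRST {epsilon, bool, if}; in D→C S, the suffix after C is nullable, so FOLLOW(C) ⊇ FOLLOW(D) = {bool, if, num}; in K→if if K C, the suffix after C is empty, so FOLLOW(C) ⊇ FOLLOW(K) = {bool, if, num}. Thus FOLLOW(C) = {$, bool, if, num}.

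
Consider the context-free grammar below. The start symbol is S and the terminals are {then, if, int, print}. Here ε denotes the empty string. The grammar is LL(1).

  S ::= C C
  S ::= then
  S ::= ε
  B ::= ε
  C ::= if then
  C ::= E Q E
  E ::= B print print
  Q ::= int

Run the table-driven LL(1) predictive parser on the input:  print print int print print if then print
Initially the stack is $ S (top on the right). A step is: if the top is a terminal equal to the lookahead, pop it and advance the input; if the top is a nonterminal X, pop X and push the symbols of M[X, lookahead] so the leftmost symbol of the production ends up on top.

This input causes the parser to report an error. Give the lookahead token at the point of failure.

      Stack                  Input                                        Action
   1  $ S                    print print int print print if then print $  expand S ::= C C
   2  $ C C                  print print int print print if then print $  expand C ::= E Q E
   3  $ C E Q E              print print int print print if then print $  expand E ::= B print print
   4  $ C E Q print print B  print print int print print if then print $  expand B ::= ε
   5  $ C E Q print print    print print int print print if then print $  match print
   6  $ C E Q print          print int print print if then print $        match print
   7  $ C E Q                int print print if then print $              expand Q ::= int
   8  $ C E int              int print print if then print $              match int
   9  $ C E                  print print if then print $                  expand E ::= B print print
  10  $ C print print B      print print if then print $                  expand B ::= ε
  11  $ C print print        print print if then print $                  match print
  12  $ C print              print if then print $                        match print
  13  $ C                    if then print $                              expand C ::= if then
  14  $ then if              if then print $                              match if
  15  $ then                 then print $                                 match then
  16  $                      print $                                      error: stack empty but input remains

print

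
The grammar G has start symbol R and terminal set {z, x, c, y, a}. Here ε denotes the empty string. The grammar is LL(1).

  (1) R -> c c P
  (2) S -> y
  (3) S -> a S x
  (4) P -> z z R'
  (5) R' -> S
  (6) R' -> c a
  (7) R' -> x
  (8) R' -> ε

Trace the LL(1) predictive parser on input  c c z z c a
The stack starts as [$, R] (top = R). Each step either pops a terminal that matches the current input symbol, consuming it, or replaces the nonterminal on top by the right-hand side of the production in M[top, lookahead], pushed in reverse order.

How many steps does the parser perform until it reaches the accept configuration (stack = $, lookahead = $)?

step 1: stack=$ R  input=c c z z c a $  — expand R -> c c P
step 2: stack=$ P c c  input=c c z z c a $  — match c
step 3: stack=$ P c  input=c z z c a $  — match c
step 4: stack=$ P  input=z z c a $  — expand P -> z z R'
step 5: stack=$ R' z z  input=z z c a $  — match z
step 6: stack=$ R' z  input=z c a $  — match z
step 7: stack=$ R'  input=c a $  — expand R' -> c a
step 8: stack=$ a c  input=c a $  — match c
step 9: stack=$ a  input=a $  — match a
Accept reached after 9 steps.

9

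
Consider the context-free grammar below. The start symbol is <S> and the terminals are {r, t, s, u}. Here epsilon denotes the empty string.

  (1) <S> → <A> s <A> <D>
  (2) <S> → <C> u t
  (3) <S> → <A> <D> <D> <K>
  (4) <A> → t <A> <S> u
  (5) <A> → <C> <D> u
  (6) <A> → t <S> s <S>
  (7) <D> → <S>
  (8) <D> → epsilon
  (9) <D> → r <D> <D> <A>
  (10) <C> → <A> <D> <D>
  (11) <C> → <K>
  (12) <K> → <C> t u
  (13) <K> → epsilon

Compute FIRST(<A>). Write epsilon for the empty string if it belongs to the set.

{r, t, u}

FIRST(<S>) = {r, t, u}  (via <A> s <A> <D>, <C> u t, <A> <D> <D> <K>)
FIRST(<D>) = {epsilon, r, t, u}  (via <S>)
FIRST(<A>) = {r, t, u}  (via <C> <D> u)
FIRST(<C>) = {epsilon, r, t, u}  (via <A> <D> <D>, <K>)
FIRST(<K>) = {epsilon, r, t, u}  (via <C> t u)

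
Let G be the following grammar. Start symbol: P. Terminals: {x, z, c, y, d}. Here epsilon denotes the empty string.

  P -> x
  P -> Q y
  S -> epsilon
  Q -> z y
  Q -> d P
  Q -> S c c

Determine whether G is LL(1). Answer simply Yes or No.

Yes

FIRST(P) = {c, d, x, z}
FIRST(S) = {epsilon}
FIRST(Q) = {c, d, z}
FOLLOW(P) = {$, y}
FOLLOW(S) = {c}
FOLLOW(Q) = {y}
Each cell of M receives at most one production.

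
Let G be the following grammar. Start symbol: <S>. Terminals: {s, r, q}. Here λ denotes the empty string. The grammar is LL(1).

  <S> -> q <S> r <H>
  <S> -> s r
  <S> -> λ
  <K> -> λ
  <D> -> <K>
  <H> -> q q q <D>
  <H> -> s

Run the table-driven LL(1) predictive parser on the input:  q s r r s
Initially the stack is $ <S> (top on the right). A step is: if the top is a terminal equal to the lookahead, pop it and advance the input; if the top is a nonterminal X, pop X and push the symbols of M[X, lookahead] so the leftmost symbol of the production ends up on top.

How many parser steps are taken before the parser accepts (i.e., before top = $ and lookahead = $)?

     Stack          Input        Action
  1  $ <S>          q s r r s $  expand <S> -> q <S> r <H>
  2  $ <H> r <S> q  q s r r s $  match q
  3  $ <H> r <S>    s r r s $    expand <S> -> s r
  4  $ <H> r r s    s r r s $    match s
  5  $ <H> r r      r r s $      match r
  6  $ <H> r        r s $        match r
  7  $ <H>          s $          expand <H> -> s
  8  $ s            s $          match s
Accept reached after 8 steps.

8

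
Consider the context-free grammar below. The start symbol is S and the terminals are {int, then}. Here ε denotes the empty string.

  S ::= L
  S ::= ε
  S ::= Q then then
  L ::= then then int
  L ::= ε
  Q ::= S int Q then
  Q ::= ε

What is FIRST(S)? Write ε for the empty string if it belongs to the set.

{ε, int, then}

FIRST(L): from L::=then then int we get {then}; from L::=ε we get {ε}. So FIRST(L) = {ε, then}.
FIRST(S): from S::=L we get {ε, then}; from S::=ε we get {ε}; from S::=Q then then we get {int, then}. So FIRST(S) = {ε, int, then}.
FIRST(Q): from Q::=S int Q then we get {int, then}; from Q::=ε we get {ε}. So FIRST(Q) = {ε, int, then}.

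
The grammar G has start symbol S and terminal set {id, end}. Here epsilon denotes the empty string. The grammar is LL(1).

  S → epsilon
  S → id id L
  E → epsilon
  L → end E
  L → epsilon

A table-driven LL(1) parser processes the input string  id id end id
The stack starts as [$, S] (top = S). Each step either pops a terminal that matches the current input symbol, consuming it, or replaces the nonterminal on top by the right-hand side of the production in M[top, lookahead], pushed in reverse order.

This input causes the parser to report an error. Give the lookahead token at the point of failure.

step 1: stack=$ S  input=id id end id $  — expand S → id id L
step 2: stack=$ L id id  input=id id end id $  — match id
step 3: stack=$ L id  input=id end id $  — match id
step 4: stack=$ L  input=end id $  — expand L → end E
step 5: stack=$ E end  input=end id $  — match end
step 6: stack=$ E  input=id $  — error: M[E, id] is empty

id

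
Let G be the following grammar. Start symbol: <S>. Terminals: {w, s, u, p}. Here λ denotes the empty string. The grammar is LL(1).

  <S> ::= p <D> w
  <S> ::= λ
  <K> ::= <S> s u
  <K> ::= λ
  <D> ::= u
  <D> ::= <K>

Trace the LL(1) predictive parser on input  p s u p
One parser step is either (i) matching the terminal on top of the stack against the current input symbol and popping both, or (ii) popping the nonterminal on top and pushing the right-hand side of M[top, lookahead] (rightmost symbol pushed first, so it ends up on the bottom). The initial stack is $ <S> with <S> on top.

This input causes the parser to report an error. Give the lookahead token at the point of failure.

p

step 1: stack=$ <S>  input=p s u p $  — expand <S> ::= p <D> w
step 2: stack=$ w <D> p  input=p s u p $  — match p
step 3: stack=$ w <D>  input=s u p $  — expand <D> ::= <K>
step 4: stack=$ w <K>  input=s u p $  — expand <K> ::= <S> s u
step 5: stack=$ w u s <S>  input=s u p $  — expand <S> ::= λ
step 6: stack=$ w u s  input=s u p $  — match s
step 7: stack=$ w u  input=u p $  — match u
step 8: stack=$ w  input=p $  — error: top is terminal w but lookahead is p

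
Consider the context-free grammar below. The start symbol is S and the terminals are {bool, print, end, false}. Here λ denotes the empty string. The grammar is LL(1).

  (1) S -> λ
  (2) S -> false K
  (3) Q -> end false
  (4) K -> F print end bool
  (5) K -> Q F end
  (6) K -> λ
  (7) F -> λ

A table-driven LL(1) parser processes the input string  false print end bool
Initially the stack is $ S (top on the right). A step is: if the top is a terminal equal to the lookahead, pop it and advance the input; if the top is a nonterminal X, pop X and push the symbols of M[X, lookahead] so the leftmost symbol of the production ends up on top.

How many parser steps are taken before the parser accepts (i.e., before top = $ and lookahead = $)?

step 1: stack=$ S  input=false print end bool $  — expand S -> false K
step 2: stack=$ K false  input=false print end bool $  — match false
step 3: stack=$ K  input=print end bool $  — expand K -> F print end bool
step 4: stack=$ bool end print F  input=print end bool $  — expand F -> λ
step 5: stack=$ bool end print  input=print end bool $  — match print
step 6: stack=$ bool end  input=end bool $  — match end
step 7: stack=$ bool  input=bool $  — match bool
Accept reached after 7 steps.

7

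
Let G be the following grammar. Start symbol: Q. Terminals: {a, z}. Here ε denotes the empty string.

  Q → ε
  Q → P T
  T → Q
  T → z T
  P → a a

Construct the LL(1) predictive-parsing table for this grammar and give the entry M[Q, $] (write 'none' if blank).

Q → ε

FIRST(P) = {a}
FIRST(Q) = {ε, a}  (via P T)
FIRST(T) = {ε, a, z}  (via Q)
FOLLOW(Q) includes $ since Q is the start symbol.
FOLLOW(Q): in T→Q, the suffix after Q is empty, so FOLLOW(Q) ⊇ FOLLOW(T) = {$}. Thus FOLLOW(Q) = {$}.
FOLLOW(T): in Q→P T, the suffix after T is empty, so FOLLOW(T) ⊇ FOLLOW(Q) = {$}; in T→z T, the suffix after T is empty (adds nothing new). Thus FOLLOW(T) = {$}.
For Q → ε: FIRST(ε) = {ε}, so it goes in M[Q, t] for t ∈ {}; since ε ∈ FIRST, also for every t ∈ FOLLOW(Q) = {$}.
For Q → P T: FIRST(P T) = {a}, so it goes in M[Q, t] for t ∈ {a}.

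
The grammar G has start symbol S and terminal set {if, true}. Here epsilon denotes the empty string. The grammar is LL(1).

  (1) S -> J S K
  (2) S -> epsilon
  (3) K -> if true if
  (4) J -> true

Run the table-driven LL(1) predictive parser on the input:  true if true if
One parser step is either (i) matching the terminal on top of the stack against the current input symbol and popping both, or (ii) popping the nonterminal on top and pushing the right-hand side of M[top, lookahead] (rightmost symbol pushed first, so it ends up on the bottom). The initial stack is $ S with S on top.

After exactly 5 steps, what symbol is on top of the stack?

     Stack       Input              Action
  1  $ S         true if true if $  expand S -> J S K
  2  $ K S J     true if true if $  expand J -> true
  3  $ K S true  true if true if $  match true
  4  $ K S       if true if $       expand S -> epsilon
  5  $ K         if true if $       expand K -> if true if
Stack after step 5: $ if true if (top = if).

if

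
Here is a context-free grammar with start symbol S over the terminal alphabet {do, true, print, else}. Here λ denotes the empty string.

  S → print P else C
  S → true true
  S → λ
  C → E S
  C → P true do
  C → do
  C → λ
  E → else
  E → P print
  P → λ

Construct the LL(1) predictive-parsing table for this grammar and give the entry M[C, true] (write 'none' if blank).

C → P true do

FIRST(S): from S→print P else C we get {print}; from S→true true we get {true}; from S→λ we get {λ}. So FIRST(S) = {λ, print, true}.
FIRST(P): from P→λ we get {λ}. So FIRST(P) = {λ}.
FIRST(E): from E→else we get {else}; from E→P print we get {print}. So FIRST(E) = {else, print}.
FIRST(C): from C→E S we get {else, print}; from C→P true do we get {true}; from C→do we get {do}; from C→λ we get {λ}. So FIRST(C) = {λ, do, else, print, true}.
FOLLOW(S) includes $ since S is the start symbol.
FOLLOW(S): in C→E S, the suffix after S is empty, so FOLLOW(S) ⊇ FOLLOW(C) = {$}. Thus FOLLOW(S) = {$}.
FOLLOW(C): in S→print P else C, the suffix after C is empty, so FOLLOW(C) ⊇ FOLLOW(S) = {$}. Thus FOLLOW(C) = {$}.
For C → E S: FIRST(E S) = {else, print}, so it goes in M[C, t] for t ∈ {else, print}.
For C → P true do: FIRST(P true do) = {true}, so it goes in M[C, t] for t ∈ {true}.
For C → do: FIRST(do) = {do}, so it goes in M[C, t] for t ∈ {do}.
For C → λ: FIRST(λ) = {λ}, so it goes in M[C, t] for t ∈ {}; since λ ∈ FIRST, also for every t ∈ FOLLOW(C) = {$}.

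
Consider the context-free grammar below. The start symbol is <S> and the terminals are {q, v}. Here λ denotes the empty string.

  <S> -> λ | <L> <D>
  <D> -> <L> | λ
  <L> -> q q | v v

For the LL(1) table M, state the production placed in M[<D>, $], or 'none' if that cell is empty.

<D> -> λ

FIRST(<L>): from <L>->q q we get {q}; from <L>->v v we get {v}. So FIRST(<L>) = {q, v}.
FIRST(<S>): from <S>->λ we get {λ}; from <S>-><L> <D> we get {q, v}. So FIRST(<S>) = {λ, q, v}.
FIRST(<D>): from <D>-><L> we get {q, v}; from <D>->λ we get {λ}. So FIRST(<D>) = {λ, q, v}.
FOLLOW(<S>) includes $ since <S> is the start symbol.
FOLLOW(<S>): <S> appears on no right-hand side. Thus FOLLOW(<S>) = {$}.
FOLLOW(<D>): in <S>-><L> <D>, the suffix after <D> is empty, so FOLLOW(<D>) ⊇ FOLLOW(<S>) = {$}. Thus FOLLOW(<D>) = {$}.
For <D> -> <L>: FIRST(<L>) = {q, v}, so it goes in M[<D>, t] for t ∈ {q, v}.
For <D> -> λ: FIRST(λ) = {λ}, so it goes in M[<D>, t] for t ∈ {}; since λ ∈ FIRST, also for every t ∈ FOLLOW(<D>) = {$}.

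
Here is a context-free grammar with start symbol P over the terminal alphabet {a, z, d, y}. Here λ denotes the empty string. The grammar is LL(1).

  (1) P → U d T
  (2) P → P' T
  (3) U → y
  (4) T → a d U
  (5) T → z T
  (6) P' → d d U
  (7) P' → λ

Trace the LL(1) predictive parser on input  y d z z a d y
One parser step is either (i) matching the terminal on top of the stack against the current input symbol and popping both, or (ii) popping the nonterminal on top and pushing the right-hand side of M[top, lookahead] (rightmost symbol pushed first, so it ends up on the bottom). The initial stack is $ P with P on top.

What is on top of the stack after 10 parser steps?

d

      Stack    Input            Action
   1  $ P      y d z z a d y $  expand P → U d T
   2  $ T d U  y d z z a d y $  expand U → y
   3  $ T d y  y d z z a d y $  match y
   4  $ T d    d z z a d y $    match d
   5  $ T      z z a d y $      expand T → z T
   6  $ T z    z z a d y $      match z
   7  $ T      z a d y $        expand T → z T
   8  $ T z    z a d y $        match z
   9  $ T      a d y $          expand T → a d U
  10  $ U d a  a d y $          match a
Stack after step 10: $ U d (top = d).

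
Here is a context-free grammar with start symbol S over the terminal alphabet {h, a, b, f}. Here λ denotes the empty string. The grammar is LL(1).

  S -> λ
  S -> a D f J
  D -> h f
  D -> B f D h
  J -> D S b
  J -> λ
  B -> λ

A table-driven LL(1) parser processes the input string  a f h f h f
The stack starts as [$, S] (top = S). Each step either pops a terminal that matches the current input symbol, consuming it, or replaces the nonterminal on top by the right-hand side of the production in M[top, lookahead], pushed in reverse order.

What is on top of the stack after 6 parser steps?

h

     Stack          Input          Action
  1  $ S            a f h f h f $  expand S -> a D f J
  2  $ J f D a      a f h f h f $  match a
  3  $ J f D        f h f h f $    expand D -> B f D h
  4  $ J f h D f B  f h f h f $    expand B -> λ
  5  $ J f h D f    f h f h f $    match f
  6  $ J f h D      h f h f $      expand D -> h f
Stack after step 6: $ J f h f h (top = h).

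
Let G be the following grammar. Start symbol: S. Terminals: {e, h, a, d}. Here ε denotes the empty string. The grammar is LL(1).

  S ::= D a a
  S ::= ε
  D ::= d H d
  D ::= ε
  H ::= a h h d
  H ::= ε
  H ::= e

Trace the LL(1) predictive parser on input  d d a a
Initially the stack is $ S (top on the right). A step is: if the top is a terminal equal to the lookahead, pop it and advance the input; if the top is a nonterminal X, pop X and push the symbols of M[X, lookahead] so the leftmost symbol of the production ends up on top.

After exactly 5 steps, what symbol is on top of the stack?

a

     Stack        Input      Action
  1  $ S          d d a a $  expand S ::= D a a
  2  $ a a D      d d a a $  expand D ::= d H d
  3  $ a a d H d  d d a a $  match d
  4  $ a a d H    d a a $    expand H ::= ε
  5  $ a a d      d a a $    match d
Stack after step 5: $ a a (top = a).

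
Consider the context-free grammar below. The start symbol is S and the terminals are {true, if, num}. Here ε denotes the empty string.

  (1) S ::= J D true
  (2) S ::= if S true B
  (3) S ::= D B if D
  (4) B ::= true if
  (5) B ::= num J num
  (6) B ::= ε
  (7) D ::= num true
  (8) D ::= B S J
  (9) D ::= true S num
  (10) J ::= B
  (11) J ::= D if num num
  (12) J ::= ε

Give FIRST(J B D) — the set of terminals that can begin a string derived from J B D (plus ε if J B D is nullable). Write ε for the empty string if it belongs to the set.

FIRST(B) = {ε, num, true}
FIRST(S) = {if, num, true}  (via J D true, D B if D)
FIRST(D) = {if, num, true}  (via B S J)
FIRST(J) = {ε, if, num, true}  (via B, D if num num)
FIRST(J B D): take FIRST of each symbol in turn, carrying on past any symbol whose FIRST contains ε; result {if, num, true}.

{if, num, true}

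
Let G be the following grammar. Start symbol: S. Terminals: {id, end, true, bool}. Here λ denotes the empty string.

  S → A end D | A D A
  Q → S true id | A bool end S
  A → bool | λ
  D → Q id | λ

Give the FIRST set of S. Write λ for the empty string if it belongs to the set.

{λ, bool, end, true}

FIRST(A): from A→bool we get {bool}; from A→λ we get {λ}. So FIRST(A) = {λ, bool}.
FIRST(S): from S→A end D we get {bool, end}; from S→A D A we get {λ, bool, end, true}. So FIRST(S) = {λ, bool, end, true}.
FIRST(Q): from Q→S true id we get {bool, end, true}; from Q→A bool end S we get {bool}. So FIRST(Q) = {bool, end, true}.
FIRST(D): from D→Q id we get {bool, end, true}; from D→λ we get {λ}. So FIRST(D) = {λ, bool, end, true}.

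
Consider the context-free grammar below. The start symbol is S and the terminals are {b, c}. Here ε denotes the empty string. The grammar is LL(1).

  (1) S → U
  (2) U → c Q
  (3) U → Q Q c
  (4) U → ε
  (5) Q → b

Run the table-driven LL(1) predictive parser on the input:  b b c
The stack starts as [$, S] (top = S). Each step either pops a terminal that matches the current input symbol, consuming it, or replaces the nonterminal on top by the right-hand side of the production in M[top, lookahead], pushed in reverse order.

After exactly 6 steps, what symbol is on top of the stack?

step 1: stack=$ S  input=b b c $  — expand S → U
step 2: stack=$ U  input=b b c $  — expand U → Q Q c
step 3: stack=$ c Q Q  input=b b c $  — expand Q → b
step 4: stack=$ c Q b  input=b b c $  — match b
step 5: stack=$ c Q  input=b c $  — expand Q → b
step 6: stack=$ c b  input=b c $  — match b
Stack after step 6: $ c (top = c).

c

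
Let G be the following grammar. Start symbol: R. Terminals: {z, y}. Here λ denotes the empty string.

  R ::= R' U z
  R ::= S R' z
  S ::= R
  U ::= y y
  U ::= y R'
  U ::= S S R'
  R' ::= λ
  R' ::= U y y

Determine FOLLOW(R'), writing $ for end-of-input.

{y, z}

FIRST(R) = {y}  (via R' U z, S R' z)
FIRST(S) = {y}  (via R)
FIRST(U) = {y}  (via S S R')
FIRST(R') = {λ, y}  (via U y y)
FOLLOW(R) includes $ since R is the start symbol.
FOLLOW(U): in R::=R' U z, U is followed by z with FIRST {z}; in R'::=U y y, U is followed by y y with FIRST {y}. Thus FOLLOW(U) = {y, z}.
FOLLOW(S): in R::=S R' z, S is followed by R' z with FIRST {y, z}; in U::=S S R' (occurrence 1), S is followed by S R' with FIRST {y}; in U::=S S R' (occurrence 2), S is followed by R' with FIRST {λ, y}; in U::=S S R' (occurrence 2), the suffix after S is nullable, so FOLLOW(S) ⊇ FOLLOW(U) = {y, z}. Thus FOLLOW(S) = {y, z}.
FOLLOW(R): in S::=R, the suffix after R is empty, so FOLLOW(R) ⊇ FOLLOW(S) = {y, z}. Thus FOLLOW(R) = {$, y, z}.
FOLLOW(R'): in R::=R' U z, R' is followed by U z with FIRST {y}; in R::=S R' z, R' is followed by z with FIRST {z}; in U::=y R', the suffix after R' is empty, so FOLLOW(R') ⊇ FOLLOW(U) = {y, z}; in U::=S S R', the suffix after R' is empty, so FOLLOW(R') ⊇ FOLLOW(U) = {y, z}. Thus FOLLOW(R') = {y, z}.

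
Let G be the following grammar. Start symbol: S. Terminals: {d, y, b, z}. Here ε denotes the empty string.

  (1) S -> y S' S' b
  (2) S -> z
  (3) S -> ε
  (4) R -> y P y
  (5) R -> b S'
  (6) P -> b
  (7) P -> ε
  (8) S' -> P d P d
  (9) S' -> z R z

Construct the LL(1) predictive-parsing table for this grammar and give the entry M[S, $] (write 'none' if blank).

FIRST(S) = {ε, y, z}
FIRST(R) = {b, y}
FIRST(P) = {ε, b}
FIRST(S') = {b, d, z}  (via P d P d)
FOLLOW(S) includes $ since S is the start symbol.
FOLLOW(S): S appears on no right-hand side. Thus FOLLOW(S) = {$}.
For S -> y S' S' b: FIRST(y S' S' b) = {y}, so it goes in M[S, t] for t ∈ {y}.
For S -> z: FIRST(z) = {z}, so it goes in M[S, t] for t ∈ {z}.
For S -> ε: FIRST(ε) = {ε}, so it goes in M[S, t] for t ∈ {}; since ε ∈ FIRST, also for every t ∈ FOLLOW(S) = {$}.

S -> ε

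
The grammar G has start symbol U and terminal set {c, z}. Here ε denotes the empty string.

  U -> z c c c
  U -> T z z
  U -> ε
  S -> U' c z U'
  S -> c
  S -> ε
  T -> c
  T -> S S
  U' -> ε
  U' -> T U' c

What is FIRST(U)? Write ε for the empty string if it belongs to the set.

FIRST(U) = {ε, c, z}  (via T z z)
FIRST(S) = {ε, c}  (via U' c z U')
FIRST(T) = {ε, c}  (via S S)
FIRST(U') = {ε, c}  (via T U' c)

{ε, c, z}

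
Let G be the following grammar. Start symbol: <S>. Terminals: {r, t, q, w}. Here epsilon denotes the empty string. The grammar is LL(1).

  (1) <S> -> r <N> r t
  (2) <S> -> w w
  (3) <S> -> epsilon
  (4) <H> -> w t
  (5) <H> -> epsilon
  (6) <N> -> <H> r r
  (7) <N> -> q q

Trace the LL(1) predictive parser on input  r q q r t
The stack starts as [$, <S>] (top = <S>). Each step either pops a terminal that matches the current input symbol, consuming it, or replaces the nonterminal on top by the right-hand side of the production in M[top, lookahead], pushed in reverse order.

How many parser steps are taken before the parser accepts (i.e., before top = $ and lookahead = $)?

7

step 1: stack=$ <S>  input=r q q r t $  — expand <S> -> r <N> r t
step 2: stack=$ t r <N> r  input=r q q r t $  — match r
step 3: stack=$ t r <N>  input=q q r t $  — expand <N> -> q q
step 4: stack=$ t r q q  input=q q r t $  — match q
step 5: stack=$ t r q  input=q r t $  — match q
step 6: stack=$ t r  input=r t $  — match r
step 7: stack=$ t  input=t $  — match t
Accept reached after 7 steps.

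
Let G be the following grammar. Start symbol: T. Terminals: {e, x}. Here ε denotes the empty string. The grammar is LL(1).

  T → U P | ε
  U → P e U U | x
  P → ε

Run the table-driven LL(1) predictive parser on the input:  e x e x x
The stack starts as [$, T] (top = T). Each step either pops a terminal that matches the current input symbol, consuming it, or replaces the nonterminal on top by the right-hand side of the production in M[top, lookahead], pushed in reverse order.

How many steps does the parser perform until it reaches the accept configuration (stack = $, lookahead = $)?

step 1: stack=$ T  input=e x e x x $  — expand T → U P
step 2: stack=$ P U  input=e x e x x $  — expand U → P e U U
step 3: stack=$ P U U e P  input=e x e x x $  — expand P → ε
step 4: stack=$ P U U e  input=e x e x x $  — match e
step 5: stack=$ P U U  input=x e x x $  — expand U → x
step 6: stack=$ P U x  input=x e x x $  — match x
step 7: stack=$ P U  input=e x x $  — expand U → P e U U
step 8: stack=$ P U U e P  input=e x x $  — expand P → ε
step 9: stack=$ P U U e  input=e x x $  — match e
step 10: stack=$ P U U  input=x x $  — expand U → x
step 11: stack=$ P U x  input=x x $  — match x
step 12: stack=$ P U  input=x $  — expand U → x
step 13: stack=$ P x  input=x $  — match x
step 14: stack=$ P  input=$  — expand P → ε
Accept reached after 14 steps.

14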